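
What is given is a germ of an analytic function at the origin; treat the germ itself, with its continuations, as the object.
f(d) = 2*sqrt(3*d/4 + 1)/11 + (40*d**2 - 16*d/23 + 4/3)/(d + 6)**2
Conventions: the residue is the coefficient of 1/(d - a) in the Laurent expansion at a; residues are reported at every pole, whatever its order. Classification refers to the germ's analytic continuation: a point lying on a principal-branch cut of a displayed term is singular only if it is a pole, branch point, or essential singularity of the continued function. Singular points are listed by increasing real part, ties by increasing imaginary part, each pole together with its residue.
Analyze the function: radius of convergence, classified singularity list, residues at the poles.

Denominator factor (d + 6)^2: pole of order 2 at -6, modulus 6.
Branch term (2/11)*sqrt(1 - d/(-4/3)): its argument vanishes at d = -4/3, a square-root branch point, modulus 4/3.
The radius of convergence is the smallest modulus among the singular points: 4/3.
The branch term is analytic at -6 and contributes nothing to the residue; only the rational part matters.
At the order-2 pole -6 set g(d) = (d - (-6))^2*(rational part) = 40*d**2 - 16*d/23 + 4/3.
Order-2 pole: residue = g'(a); g'(-6) = -11056/23, so the residue is -11056/23.
List the singular points by increasing real part (a conjugate pair: the negative imaginary part first).

Radius of convergence at 0: 4/3.
At -6: a pole of order 2; residue -11056/23.
At -4/3: an algebraic (square-root) branch point.


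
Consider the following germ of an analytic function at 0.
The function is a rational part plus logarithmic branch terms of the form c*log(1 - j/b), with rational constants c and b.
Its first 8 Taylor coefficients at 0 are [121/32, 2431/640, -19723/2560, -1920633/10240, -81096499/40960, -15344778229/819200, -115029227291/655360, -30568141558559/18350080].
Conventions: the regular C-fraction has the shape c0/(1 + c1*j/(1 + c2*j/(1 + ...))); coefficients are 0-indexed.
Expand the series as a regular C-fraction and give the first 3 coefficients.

Taylor coefficients (read off): a_0 = 121/32, a_1 = 2431/640, a_2 = -19723/2560.
c0 = a_0 = 121/32. Peel one level at a time: if S = 1 + c*j/S' with S'(0) = 1, then c is the j-coefficient of S and S' = c*j/(S - 1).
S_1 = c0/f = 1 + (-221/220)*j + (9216/3025)*j^2 + ...; c1 = -221/220.
S_2 = c1*j/(S_1 - 1) = 1 + (36864/12155)*j + ...; c2 = 36864/12155.

The regular C-fraction coefficients are [121/32, -221/220, 36864/12155].


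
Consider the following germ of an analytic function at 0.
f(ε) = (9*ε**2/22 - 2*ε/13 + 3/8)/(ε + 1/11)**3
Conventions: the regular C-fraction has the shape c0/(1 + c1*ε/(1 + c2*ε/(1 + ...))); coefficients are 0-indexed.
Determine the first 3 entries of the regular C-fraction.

Taylor coefficients (expand at 0): a_0 = 3993/8, a_1 = -1734293/104, a_2 = 19222665/52.
c0 = a_0 = 3993/8. Peel one level at a time: if S = 1 + c*ε/S' with S'(0) = 1, then c is the ε-coefficient of S and S' = c*ε/(S - 1).
S_1 = c0/f = 1 + (1303/39)*ε + (6284429/16731)*ε^2 + ...; c1 = 1303/39.
S_2 = c1*ε/(S_1 - 1) = 1 + (-6284429/558987)*ε + ...; c2 = -6284429/558987.

The regular C-fraction coefficients are [3993/8, 1303/39, -6284429/558987].


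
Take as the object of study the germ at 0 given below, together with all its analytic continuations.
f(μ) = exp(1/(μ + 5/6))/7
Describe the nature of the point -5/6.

The exponent 1/(μ - (-5/6)) has a pole at -5/6, so exp(1/(μ - (-5/6))) takes every nonzero value near it: an essential singularity (not a pole of any order).

The point is an essential singularity.


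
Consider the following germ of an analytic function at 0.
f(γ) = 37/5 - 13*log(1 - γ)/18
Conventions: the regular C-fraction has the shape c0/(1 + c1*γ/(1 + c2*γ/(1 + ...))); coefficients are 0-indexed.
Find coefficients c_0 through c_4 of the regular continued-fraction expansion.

Taylor coefficients (expand at 0): a_0 = 37/5, a_1 = 13/18, a_2 = 13/36, a_3 = 13/54, a_4 = 13/72.
c0 = a_0 = 37/5. Peel one level at a time: if S = 1 + c*γ/S' with S'(0) = 1, then c is the γ-coefficient of S and S' = c*γ/(S - 1).
S_1 = c0/f = 1 + (-65/666)*γ + (-4355/110889)*γ^2 + ...; c1 = -65/666.
S_2 = c1*γ/(S_1 - 1) = 1 + (-134/333)*γ + (-1/12)*γ^2 + ...; c2 = -134/333.
S_3 = c2*γ/(S_2 - 1) = 1 + (-111/536)*γ + (-17427/287296)*γ^2 + ...; c3 = -111/536.
S_4 = c3*γ/(S_3 - 1) = 1 + (-157/536)*γ + ...; c4 = -157/536.

The regular C-fraction coefficients are [37/5, -65/666, -134/333, -111/536, -157/536].


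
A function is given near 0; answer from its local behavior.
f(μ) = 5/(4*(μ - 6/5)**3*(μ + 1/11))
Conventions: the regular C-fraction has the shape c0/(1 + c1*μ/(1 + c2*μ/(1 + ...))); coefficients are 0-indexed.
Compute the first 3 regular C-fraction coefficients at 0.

The regular C-fraction coefficients are [-6875/864, 17/2, 305/102].

Taylor coefficients (expand at 0): a_0 = -6875/864, a_1 = 116875/1728, a_2 = -2014375/2592.
c0 = a_0 = -6875/864. Peel one level at a time: if S = 1 + c*μ/S' with S'(0) = 1, then c is the μ-coefficient of S and S' = c*μ/(S - 1).
S_1 = c0/f = 1 + (17/2)*μ + (-305/12)*μ^2 + ...; c1 = 17/2.
S_2 = c1*μ/(S_1 - 1) = 1 + (305/102)*μ + ...; c2 = 305/102.


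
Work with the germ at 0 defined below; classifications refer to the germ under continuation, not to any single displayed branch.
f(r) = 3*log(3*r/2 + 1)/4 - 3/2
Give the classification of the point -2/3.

The point is a logarithmic branch point.

The term (3/4)*log(1 - r/(-2/3)) has argument 1 - -2/3/(-2/3) = 0 at -2/3: a logarithmic (infinitely-sheeted) branch point; the remaining terms are analytic or single-valued there.


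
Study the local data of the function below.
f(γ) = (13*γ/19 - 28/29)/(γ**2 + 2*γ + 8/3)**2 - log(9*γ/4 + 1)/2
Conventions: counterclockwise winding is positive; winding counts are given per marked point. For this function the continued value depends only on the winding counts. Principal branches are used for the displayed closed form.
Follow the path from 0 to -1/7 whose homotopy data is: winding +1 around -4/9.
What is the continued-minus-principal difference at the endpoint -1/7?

The rational part is single-valued and drops out of the difference; each branch term changes only by its own monodromy.
(-1/2)*log(1 - γ/(-4/9)): each positive loop around -4/9 adds 2*pi*i to the log, so winding +1 contributes (-1/2)*(1)*2*pi*i = -pi*i.
Summing the contributions at γ = -1/7 gives -pi*i.

Continued minus principal equals -pi*i.


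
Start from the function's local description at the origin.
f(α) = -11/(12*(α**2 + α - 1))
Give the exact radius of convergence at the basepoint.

The radius of convergence is -1/2 + (1/2)*sqrt(5).

Denominator factor (α**2 + α - 1): discriminant 5, real irrational roots -1/2 + (1/2)*sqrt(5) and -1/2 - (1/2)*sqrt(5); poles of order 1, moduli -1/2 + (1/2)*sqrt(5) and 1/2 + (1/2)*sqrt(5).
The radius of convergence is the smallest modulus among the singular points: -1/2 + (1/2)*sqrt(5).


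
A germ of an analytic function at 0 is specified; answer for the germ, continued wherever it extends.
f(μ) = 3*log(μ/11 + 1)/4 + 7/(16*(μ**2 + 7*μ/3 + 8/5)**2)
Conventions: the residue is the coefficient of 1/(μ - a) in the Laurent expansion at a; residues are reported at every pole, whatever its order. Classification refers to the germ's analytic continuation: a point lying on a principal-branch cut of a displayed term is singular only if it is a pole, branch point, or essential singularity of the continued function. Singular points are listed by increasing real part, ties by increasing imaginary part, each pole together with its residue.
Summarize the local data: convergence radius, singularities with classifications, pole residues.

Radius of convergence at 0: (2/5)*sqrt(10).
At -11: a logarithmic branch point.
At (-7/6) - ((1/30)*sqrt(215))*i: a pole of order 2; residue ((945/14792)*sqrt(215))*i.
At (-7/6) + ((1/30)*sqrt(215))*i: a pole of order 2; residue -((945/14792)*sqrt(215))*i.

Denominator factor (μ**2 + 7*μ/3 + 8/5)^2: discriminant -43/45, complex-conjugate roots (-7/6) + ((1/30)*sqrt(215))*i and (-7/6) - ((1/30)*sqrt(215))*i; poles of order 2, moduli (2/5)*sqrt(10) and (2/5)*sqrt(10).
Branch term (3/4)*log(1 - μ/(-11)): its argument vanishes at μ = -11, a logarithmic branch point, modulus 11.
The radius of convergence is the smallest modulus among the singular points: (2/5)*sqrt(10).
The branch term is analytic at (-7/6) - ((1/30)*sqrt(215))*i and contributes nothing to the residue; only the rational part matters.
The factor μ**2 + 7*μ/3 + 8/5 splits as (μ - a)(μ - a') with a = (-7/6) - ((1/30)*sqrt(215))*i, a' = (-7/6) + ((1/30)*sqrt(215))*i. At the order-2 pole a set g(μ) = (μ - a)^2*(rational part) = [7/16] / (μ - a')^2.
Order-2 pole: residue = g'(a); g'((-7/6) - ((1/30)*sqrt(215))*i) = ((945/14792)*sqrt(215))*i, so the residue is ((945/14792)*sqrt(215))*i.
The branch term is analytic at (-7/6) + ((1/30)*sqrt(215))*i and contributes nothing to the residue; only the rational part matters.
The factor μ**2 + 7*μ/3 + 8/5 splits as (μ - a)(μ - a') with a = (-7/6) + ((1/30)*sqrt(215))*i, a' = (-7/6) - ((1/30)*sqrt(215))*i. At the order-2 pole a set g(μ) = (μ - a)^2*(rational part) = [7/16] / (μ - a')^2.
Order-2 pole: residue = g'(a); g'((-7/6) + ((1/30)*sqrt(215))*i) = -((945/14792)*sqrt(215))*i, so the residue is -((945/14792)*sqrt(215))*i.
List the singular points by increasing real part (a conjugate pair: the negative imaginary part first).


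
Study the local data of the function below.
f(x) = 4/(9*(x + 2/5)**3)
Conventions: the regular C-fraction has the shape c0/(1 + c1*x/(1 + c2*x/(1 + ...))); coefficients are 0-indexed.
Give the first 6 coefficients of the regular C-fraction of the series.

Taylor coefficients (expand at 0): a_0 = 125/18, a_1 = -625/12, a_2 = 3125/12, a_3 = -78125/72, a_4 = 390625/96, a_5 = -2734375/192.
c0 = a_0 = 125/18. Peel one level at a time: if S = 1 + c*x/S' with S'(0) = 1, then c is the x-coefficient of S and S' = c*x/(S - 1).
S_1 = c0/f = 1 + (15/2)*x + (75/4)*x^2 + ...; c1 = 15/2.
S_2 = c1*x/(S_1 - 1) = 1 + (-5/2)*x + (25/6)*x^2 + ...; c2 = -5/2.
S_3 = c2*x/(S_2 - 1) = 1 + (5/3)*x + (25/36)*x^2 + ...; c3 = 5/3.
S_4 = c3*x/(S_3 - 1) = 1 + (-5/12)*x + (25/48)*x^2 + ...; c4 = -5/12.
S_5 = c4*x/(S_4 - 1) = 1 + (5/4)*x + ...; c5 = 5/4.

The regular C-fraction coefficients are [125/18, 15/2, -5/2, 5/3, -5/12, 5/4].


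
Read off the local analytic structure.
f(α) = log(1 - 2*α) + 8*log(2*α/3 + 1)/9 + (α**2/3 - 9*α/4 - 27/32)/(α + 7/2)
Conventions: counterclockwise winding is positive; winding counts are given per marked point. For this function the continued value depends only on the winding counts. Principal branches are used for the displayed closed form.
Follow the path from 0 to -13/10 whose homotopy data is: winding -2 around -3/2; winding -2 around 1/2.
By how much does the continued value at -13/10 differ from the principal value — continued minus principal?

The rational part is single-valued and drops out of the difference; each branch term changes only by its own monodromy.
(1)*log(1 - α/(1/2)): each positive loop around 1/2 adds 2*pi*i to the log, so winding -2 contributes (1)*(-2)*2*pi*i = -(4)*pi*i.
(8/9)*log(1 - α/(-3/2)): each positive loop around -3/2 adds 2*pi*i to the log, so winding -2 contributes (8/9)*(-2)*2*pi*i = -(32/9)*pi*i.
Summing the contributions at α = -13/10 gives -(68/9)*pi*i.

Continued minus principal equals -(68/9)*pi*i.


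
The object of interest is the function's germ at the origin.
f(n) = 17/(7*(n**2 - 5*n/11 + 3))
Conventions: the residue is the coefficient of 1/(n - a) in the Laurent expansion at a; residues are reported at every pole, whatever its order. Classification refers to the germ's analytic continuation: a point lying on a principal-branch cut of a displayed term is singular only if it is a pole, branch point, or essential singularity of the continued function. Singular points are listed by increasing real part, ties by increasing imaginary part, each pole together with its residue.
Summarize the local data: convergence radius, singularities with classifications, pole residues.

Radius of convergence at 0: sqrt(3).
At (5/22) - ((1/22)*sqrt(1427))*i: a pole of order 1; residue ((187/9989)*sqrt(1427))*i.
At (5/22) + ((1/22)*sqrt(1427))*i: a pole of order 1; residue -((187/9989)*sqrt(1427))*i.

Denominator factor (n**2 - 5*n/11 + 3): discriminant -1427/121, complex-conjugate roots (5/22) + ((1/22)*sqrt(1427))*i and (5/22) - ((1/22)*sqrt(1427))*i; poles of order 1, moduli sqrt(3) and sqrt(3).
The radius of convergence is the smallest modulus among the singular points: sqrt(3).
The factor n**2 - 5*n/11 + 3 splits as (n - a)(n - a') with a = (5/22) - ((1/22)*sqrt(1427))*i, a' = (5/22) + ((1/22)*sqrt(1427))*i. At the order-1 pole a set g(n) = (n - a)*f(n) = [17/7] / (n - a').
Simple pole: residue = g(a) at a = (5/22) - ((1/22)*sqrt(1427))*i, which is ((187/9989)*sqrt(1427))*i.
The factor n**2 - 5*n/11 + 3 splits as (n - a)(n - a') with a = (5/22) + ((1/22)*sqrt(1427))*i, a' = (5/22) - ((1/22)*sqrt(1427))*i. At the order-1 pole a set g(n) = (n - a)*f(n) = [17/7] / (n - a').
Simple pole: residue = g(a) at a = (5/22) + ((1/22)*sqrt(1427))*i, which is -((187/9989)*sqrt(1427))*i.
List the singular points by increasing real part (a conjugate pair: the negative imaginary part first).


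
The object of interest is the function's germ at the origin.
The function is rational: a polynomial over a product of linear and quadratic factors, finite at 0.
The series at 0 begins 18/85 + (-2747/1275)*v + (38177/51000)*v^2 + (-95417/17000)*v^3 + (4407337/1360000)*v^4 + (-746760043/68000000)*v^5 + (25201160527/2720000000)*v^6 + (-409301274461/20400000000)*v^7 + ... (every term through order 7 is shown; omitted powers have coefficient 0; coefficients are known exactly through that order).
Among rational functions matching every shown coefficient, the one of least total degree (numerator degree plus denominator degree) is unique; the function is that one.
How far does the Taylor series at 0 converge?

No rational of total degree below 6 reproduces all 8 coefficients; solving the [1/5] Pade equations on them gives f(v) = (8*v/3 - 9/34)/((v - 5/4)**3*(v + 4/5)**2), whose expansion matches every shown term.
Denominator factor (v - 5/4)^3: pole of order 3 at 5/4, modulus 5/4.
Denominator factor (v + 4/5)^2: pole of order 2 at -4/5, modulus 4/5.
The radius of convergence is the smallest modulus among the singular points: 4/5.

The radius of convergence is 4/5.


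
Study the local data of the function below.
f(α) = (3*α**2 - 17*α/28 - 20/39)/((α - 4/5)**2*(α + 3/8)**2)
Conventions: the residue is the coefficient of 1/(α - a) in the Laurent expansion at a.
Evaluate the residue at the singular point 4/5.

At the order-2 pole 4/5 set g(α) = (α - (4/5))^2*f(α) = (3*α**2 - 17*α/28 - 20/39)/(α + 3/8)**2.
Order-2 pole: residue = g'(a); g'(4/5) = 53878000/28343679, so the residue is 53878000/28343679.

The residue is 53878000/28343679.


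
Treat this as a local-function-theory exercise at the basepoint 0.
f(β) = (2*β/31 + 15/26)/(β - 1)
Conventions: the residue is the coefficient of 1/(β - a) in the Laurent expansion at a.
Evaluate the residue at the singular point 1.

At the order-1 pole 1 set g(β) = (β - (1))*f(β) = 2*β/31 + 15/26.
Simple pole: residue = g(a) at a = 1, which is 517/806.

The residue is 517/806.


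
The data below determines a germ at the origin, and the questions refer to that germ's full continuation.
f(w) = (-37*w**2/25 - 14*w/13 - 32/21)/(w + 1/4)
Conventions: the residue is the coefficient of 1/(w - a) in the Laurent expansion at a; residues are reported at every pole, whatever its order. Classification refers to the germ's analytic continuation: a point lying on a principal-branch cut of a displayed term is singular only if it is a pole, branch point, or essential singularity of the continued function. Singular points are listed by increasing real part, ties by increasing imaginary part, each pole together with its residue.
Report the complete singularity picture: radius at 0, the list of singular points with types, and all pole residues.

Radius of convergence at 0: 1/4.
At -1/4: a pole of order 1; residue -147101/109200.

Denominator factor (w + 1/4): pole of order 1 at -1/4, modulus 1/4.
The radius of convergence is the smallest modulus among the singular points: 1/4.
At the order-1 pole -1/4 set g(w) = (w - (-1/4))*f(w) = -37*w**2/25 - 14*w/13 - 32/21.
Simple pole: residue = g(a) at a = -1/4, which is -147101/109200.


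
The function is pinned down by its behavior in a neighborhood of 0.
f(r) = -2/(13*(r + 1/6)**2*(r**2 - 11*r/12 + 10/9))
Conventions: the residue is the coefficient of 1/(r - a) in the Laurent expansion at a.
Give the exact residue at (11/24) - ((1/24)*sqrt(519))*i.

The factor r**2 - 11*r/12 + 10/9 splits as (r - a)(r - a') with a = (11/24) - ((1/24)*sqrt(519))*i, a' = (11/24) + ((1/24)*sqrt(519))*i. At the order-1 pole a set g(r) = (r - a)*f(r) = [-2/(13*(r + 1/6)**2)] / (r - a').
Simple pole: residue = g(a) at a = (11/24) - ((1/24)*sqrt(519))*i, which is (720/12493) + ((2352/2161289)*sqrt(519))*i.

The residue is (720/12493) + ((2352/2161289)*sqrt(519))*i.


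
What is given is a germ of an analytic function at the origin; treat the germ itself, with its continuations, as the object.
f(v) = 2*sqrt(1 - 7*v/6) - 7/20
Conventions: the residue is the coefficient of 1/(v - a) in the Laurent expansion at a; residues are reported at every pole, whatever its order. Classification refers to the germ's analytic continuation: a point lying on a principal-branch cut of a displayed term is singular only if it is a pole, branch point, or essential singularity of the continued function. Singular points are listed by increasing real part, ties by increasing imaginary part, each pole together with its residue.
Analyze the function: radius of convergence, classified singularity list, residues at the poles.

Radius of convergence at 0: 6/7.
At 6/7: an algebraic (square-root) branch point.

Branch term (2)*sqrt(1 - v/(6/7)): its argument vanishes at v = 6/7, a square-root branch point, modulus 6/7.
The radius of convergence is the smallest modulus among the singular points: 6/7.


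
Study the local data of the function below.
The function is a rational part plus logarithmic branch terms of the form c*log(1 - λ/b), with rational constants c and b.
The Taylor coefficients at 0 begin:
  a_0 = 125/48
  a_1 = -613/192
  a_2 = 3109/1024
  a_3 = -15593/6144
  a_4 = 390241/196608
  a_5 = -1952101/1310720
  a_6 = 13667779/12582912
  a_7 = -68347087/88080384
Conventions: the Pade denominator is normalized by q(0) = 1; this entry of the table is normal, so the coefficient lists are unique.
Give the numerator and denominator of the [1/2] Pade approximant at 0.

The Pade approximant has numerator coefficients [125/48, 2586989/8092824]; denominator coefficients [1, 1819201/1348804, 10524857/21580864].

Taylor coefficients needed (read off): a_0 = 125/48, a_1 = -613/192, a_2 = 3109/1024, a_3 = -15593/6144.
Write the denominator as Q(λ) = 1 + q1*λ + q2*λ^2. Requiring Q*f - P = O(λ^4) with deg P <= 1 kills the coefficients of λ^2..λ^3 in Q*f:
  λ^2: a_2 + q1*a_1 + q2*a_0 = 0, i.e. 3109/1024 + (-613/192)*q1 + (125/48)*q2 = 0.
  λ^3: a_3 + q1*a_2 + q2*a_1 = 0, i.e. -15593/6144 + (3109/1024)*q1 + (-613/192)*q2 = 0.
Solving this linear system: q1 = 1819201/1348804, q2 = 10524857/21580864.
The numerator is Q*f truncated at degree 1: P0 = a_0 = 125/48; P1 = a_1 + q1*a_0 = 2586989/8092824.


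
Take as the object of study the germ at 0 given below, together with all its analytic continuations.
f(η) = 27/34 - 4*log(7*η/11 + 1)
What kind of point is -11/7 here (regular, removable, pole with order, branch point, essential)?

The point is a logarithmic branch point.

The term (-4)*log(1 - η/(-11/7)) has argument 1 - -11/7/(-11/7) = 0 at -11/7: a logarithmic (infinitely-sheeted) branch point; the remaining terms are analytic or single-valued there.


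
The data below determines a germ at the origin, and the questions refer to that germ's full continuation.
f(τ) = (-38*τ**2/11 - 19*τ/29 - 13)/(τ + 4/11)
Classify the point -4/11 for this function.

The denominator factor τ + 4/11 vanishes at -4/11 and appears to the power 1; the numerator there equals -510223/38599, nonzero, and no other factor vanishes.
Hence a pole whose order is the multiplicity, 1.

The point is a pole of order 1.


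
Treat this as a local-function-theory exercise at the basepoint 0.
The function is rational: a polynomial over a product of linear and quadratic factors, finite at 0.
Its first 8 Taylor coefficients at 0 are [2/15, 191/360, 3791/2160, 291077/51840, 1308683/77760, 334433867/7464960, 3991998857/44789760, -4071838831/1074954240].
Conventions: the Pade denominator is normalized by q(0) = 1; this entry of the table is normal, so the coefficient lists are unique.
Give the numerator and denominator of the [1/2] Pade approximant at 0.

The Pade approximant has numerator coefficients [2/15, 4423/246120]; denominator coefficients [1, -47309/12306, 210113/98448].

Taylor coefficients needed (read off): a_0 = 2/15, a_1 = 191/360, a_2 = 3791/2160, a_3 = 291077/51840.
Write the denominator as Q(α) = 1 + q1*α + q2*α^2. Requiring Q*f - P = O(α^4) with deg P <= 1 kills the coefficients of α^2..α^3 in Q*f:
  α^2: a_2 + q1*a_1 + q2*a_0 = 0, i.e. 3791/2160 + (191/360)*q1 + (2/15)*q2 = 0.
  α^3: a_3 + q1*a_2 + q2*a_1 = 0, i.e. 291077/51840 + (3791/2160)*q1 + (191/360)*q2 = 0.
Solving this linear system: q1 = -47309/12306, q2 = 210113/98448.
The numerator is Q*f truncated at degree 1: P0 = a_0 = 2/15; P1 = a_1 + q1*a_0 = 4423/246120.


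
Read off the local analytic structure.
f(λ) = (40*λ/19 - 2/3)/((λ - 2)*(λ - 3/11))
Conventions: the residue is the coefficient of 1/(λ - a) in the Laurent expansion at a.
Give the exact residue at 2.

At the order-1 pole 2 set g(λ) = (λ - (2))*f(λ) = (40*λ/19 - 2/3)/(λ - 3/11).
Simple pole: residue = g(a) at a = 2, which is 2222/1083.

The residue is 2222/1083.


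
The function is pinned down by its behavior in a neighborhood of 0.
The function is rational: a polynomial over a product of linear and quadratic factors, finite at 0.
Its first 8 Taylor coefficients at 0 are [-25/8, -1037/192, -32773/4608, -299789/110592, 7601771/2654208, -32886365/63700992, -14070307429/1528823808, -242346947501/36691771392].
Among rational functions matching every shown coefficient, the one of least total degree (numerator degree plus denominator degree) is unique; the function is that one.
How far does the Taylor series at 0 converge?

No rational of total degree below 5 reproduces all 8 coefficients; solving the [2/3] Pade equations on them gives f(r) = (5*r**2 + 13*r/10 + 5/2)/((r - 6/5)*(r**2 - r/4 + 2/3)), whose expansion matches every shown term.
Denominator factor (r**2 - r/4 + 2/3): discriminant -125/48, complex-conjugate roots (1/8) + ((5/24)*sqrt(15))*i and (1/8) - ((5/24)*sqrt(15))*i; poles of order 1, moduli (1/3)*sqrt(6) and (1/3)*sqrt(6).
Denominator factor (r - 6/5): pole of order 1 at 6/5, modulus 6/5.
The radius of convergence is the smallest modulus among the singular points: (1/3)*sqrt(6).

The radius of convergence is (1/3)*sqrt(6).


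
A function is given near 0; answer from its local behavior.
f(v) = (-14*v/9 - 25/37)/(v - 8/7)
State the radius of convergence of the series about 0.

Denominator factor (v - 8/7): pole of order 1 at 8/7, modulus 8/7.
The radius of convergence is the smallest modulus among the singular points: 8/7.

The radius of convergence is 8/7.


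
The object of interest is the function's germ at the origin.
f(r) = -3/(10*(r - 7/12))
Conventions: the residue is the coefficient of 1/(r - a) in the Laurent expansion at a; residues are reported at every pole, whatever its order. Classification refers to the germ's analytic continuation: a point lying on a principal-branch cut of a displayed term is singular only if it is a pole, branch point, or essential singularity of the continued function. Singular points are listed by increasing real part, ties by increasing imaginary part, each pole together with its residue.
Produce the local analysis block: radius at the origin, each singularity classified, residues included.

Radius of convergence at 0: 7/12.
At 7/12: a pole of order 1; residue -3/10.

Denominator factor (r - 7/12): pole of order 1 at 7/12, modulus 7/12.
The radius of convergence is the smallest modulus among the singular points: 7/12.
At the order-1 pole 7/12 set g(r) = (r - (7/12))*f(r) = -3/10.
Simple pole: residue = g(a) at a = 7/12, which is -3/10.


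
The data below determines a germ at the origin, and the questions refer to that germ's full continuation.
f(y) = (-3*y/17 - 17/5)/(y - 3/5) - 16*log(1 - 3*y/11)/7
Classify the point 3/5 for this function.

The point is a pole of order 1.

The denominator factor y - 3/5 vanishes at 3/5 and appears to the power 1; the numerator there equals -298/85, nonzero, and no other factor vanishes.
The branch terms are analytic at this point.
Hence a pole whose order is the multiplicity, 1.


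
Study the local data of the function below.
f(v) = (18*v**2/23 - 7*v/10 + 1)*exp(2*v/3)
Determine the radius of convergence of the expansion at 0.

The radius of convergence is infinite.

The factor exp(2*v/3) is entire and contributes no finite singular point.
The polynomial part has no poles.
No finite singular points: the Taylor series at 0 converges everywhere.


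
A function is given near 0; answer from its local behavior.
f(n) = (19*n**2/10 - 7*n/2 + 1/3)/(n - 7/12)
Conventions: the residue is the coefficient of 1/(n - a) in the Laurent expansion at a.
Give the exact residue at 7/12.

The residue is -1529/1440.

At the order-1 pole 7/12 set g(n) = (n - (7/12))*f(n) = 19*n**2/10 - 7*n/2 + 1/3.
Simple pole: residue = g(a) at a = 7/12, which is -1529/1440.


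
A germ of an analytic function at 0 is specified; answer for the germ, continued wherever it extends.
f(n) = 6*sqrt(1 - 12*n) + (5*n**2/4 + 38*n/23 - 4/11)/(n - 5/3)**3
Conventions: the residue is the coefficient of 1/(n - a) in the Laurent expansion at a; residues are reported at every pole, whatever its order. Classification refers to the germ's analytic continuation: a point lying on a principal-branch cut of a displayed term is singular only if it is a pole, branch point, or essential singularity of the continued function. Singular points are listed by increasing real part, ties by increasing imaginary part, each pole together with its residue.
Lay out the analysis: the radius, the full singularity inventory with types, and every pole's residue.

Denominator factor (n - 5/3)^3: pole of order 3 at 5/3, modulus 5/3.
Branch term (6)*sqrt(1 - n/(1/12)): its argument vanishes at n = 1/12, a square-root branch point, modulus 1/12.
The radius of convergence is the smallest modulus among the singular points: 1/12.
The branch term is analytic at 5/3 and contributes nothing to the residue; only the rational part matters.
At the order-3 pole 5/3 set g(n) = (n - (5/3))^3*(rational part) = 5*n**2/4 + 38*n/23 - 4/11.
Order-3 pole: residue = g''(a)/2; g''(5/3) = 5/2, so the residue is 5/4.
List the singular points by increasing real part (a conjugate pair: the negative imaginary part first).

Radius of convergence at 0: 1/12.
At 1/12: an algebraic (square-root) branch point.
At 5/3: a pole of order 3; residue 5/4.


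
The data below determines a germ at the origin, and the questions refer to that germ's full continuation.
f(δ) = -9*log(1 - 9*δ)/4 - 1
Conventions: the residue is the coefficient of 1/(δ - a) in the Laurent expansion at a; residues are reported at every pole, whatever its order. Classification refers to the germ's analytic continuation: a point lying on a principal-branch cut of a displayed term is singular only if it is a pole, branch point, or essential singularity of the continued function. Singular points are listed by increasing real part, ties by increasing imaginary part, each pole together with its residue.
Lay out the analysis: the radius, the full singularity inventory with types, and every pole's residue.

Radius of convergence at 0: 1/9.
At 1/9: a logarithmic branch point.

Branch term (-9/4)*log(1 - δ/(1/9)): its argument vanishes at δ = 1/9, a logarithmic branch point, modulus 1/9.
The radius of convergence is the smallest modulus among the singular points: 1/9.


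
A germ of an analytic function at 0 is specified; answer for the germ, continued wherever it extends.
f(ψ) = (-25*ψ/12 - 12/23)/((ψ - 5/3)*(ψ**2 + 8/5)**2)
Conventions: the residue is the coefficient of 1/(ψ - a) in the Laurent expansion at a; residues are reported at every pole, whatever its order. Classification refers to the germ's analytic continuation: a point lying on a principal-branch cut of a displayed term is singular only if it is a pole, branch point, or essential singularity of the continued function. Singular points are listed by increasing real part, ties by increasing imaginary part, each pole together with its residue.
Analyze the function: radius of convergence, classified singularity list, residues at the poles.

Denominator factor (ψ**2 + 8/5)^2: discriminant -32/5, complex-conjugate roots ((2/5)*sqrt(10))*i and -((2/5)*sqrt(10))*i; poles of order 2, moduli (2/5)*sqrt(10) and (2/5)*sqrt(10).
Denominator factor (ψ - 5/3): pole of order 1 at 5/3, modulus 5/3.
The radius of convergence is the smallest modulus among the singular points: (2/5)*sqrt(10).
The factor ψ**2 + 8/5 splits as (ψ - a)(ψ - a') with a = -((2/5)*sqrt(10))*i, a' = ((2/5)*sqrt(10))*i. At the order-2 pole a set g(ψ) = (ψ - a)^2*f(ψ) = [(-25*ψ/12 - 12/23)/(ψ - 5/3)] / (ψ - a')^2.
Order-2 pole: residue = g'(a); g'(-((2/5)*sqrt(10))*i) = (744075/7140856) + ((1224375/57126848)*sqrt(10))*i, so the residue is (744075/7140856) + ((1224375/57126848)*sqrt(10))*i.
The factor ψ**2 + 8/5 splits as (ψ - a)(ψ - a') with a = ((2/5)*sqrt(10))*i, a' = -((2/5)*sqrt(10))*i. At the order-2 pole a set g(ψ) = (ψ - a)^2*f(ψ) = [(-25*ψ/12 - 12/23)/(ψ - 5/3)] / (ψ - a')^2.
Order-2 pole: residue = g'(a); g'(((2/5)*sqrt(10))*i) = (744075/7140856) - ((1224375/57126848)*sqrt(10))*i, so the residue is (744075/7140856) - ((1224375/57126848)*sqrt(10))*i.
At the order-1 pole 5/3 set g(ψ) = (ψ - (5/3))*f(ψ) = (-25*ψ/12 - 12/23)/(ψ**2 + 8/5)**2.
Simple pole: residue = g(a) at a = 5/3, which is -744075/3570428.
List the singular points by increasing real part (a conjugate pair: the negative imaginary part first).

Radius of convergence at 0: (2/5)*sqrt(10).
At -((2/5)*sqrt(10))*i: a pole of order 2; residue (744075/7140856) + ((1224375/57126848)*sqrt(10))*i.
At ((2/5)*sqrt(10))*i: a pole of order 2; residue (744075/7140856) - ((1224375/57126848)*sqrt(10))*i.
At 5/3: a pole of order 1; residue -744075/3570428.


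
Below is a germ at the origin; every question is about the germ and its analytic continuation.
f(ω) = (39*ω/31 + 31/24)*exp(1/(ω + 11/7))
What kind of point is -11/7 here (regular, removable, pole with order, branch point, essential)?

The exponent 1/(ω - (-11/7)) has a pole at -11/7, so exp(1/(ω - (-11/7))) takes every nonzero value near it: an essential singularity (not a pole of any order).

The point is an essential singularity.


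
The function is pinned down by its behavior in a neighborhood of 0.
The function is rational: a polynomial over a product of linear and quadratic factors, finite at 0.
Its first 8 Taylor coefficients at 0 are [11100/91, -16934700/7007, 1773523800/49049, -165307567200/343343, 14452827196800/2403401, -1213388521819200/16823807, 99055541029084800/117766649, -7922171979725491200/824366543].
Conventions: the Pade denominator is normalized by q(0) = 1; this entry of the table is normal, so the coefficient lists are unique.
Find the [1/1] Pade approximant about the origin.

The Pade approximant has numerator coefficients [11100/91, -33446099100/56505449]; denominator coefficients [1, 5911746/395143].

Taylor coefficients needed (read off): a_0 = 11100/91, a_1 = -16934700/7007, a_2 = 1773523800/49049.
Write the denominator as Q(v) = 1 + q1*v. Requiring Q*f - P = O(v^3) with deg P <= 1 kills the coefficients of v^2..v^2 in Q*f:
  v^2: a_2 + q1*a_1 = 0, i.e. 1773523800/49049 + (-16934700/7007)*q1 = 0.
Solving this linear system: q1 = 5911746/395143.
The numerator is Q*f truncated at degree 1: P0 = a_0 = 11100/91; P1 = a_1 + q1*a_0 = -33446099100/56505449.


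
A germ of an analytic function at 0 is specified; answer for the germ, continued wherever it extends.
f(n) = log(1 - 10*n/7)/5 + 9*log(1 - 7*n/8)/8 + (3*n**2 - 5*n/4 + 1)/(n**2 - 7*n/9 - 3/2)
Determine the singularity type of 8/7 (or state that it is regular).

The term (9/8)*log(1 - n/(8/7)) has argument 1 - 8/7/(8/7) = 0 at 8/7: a logarithmic (infinitely-sheeted) branch point; the remaining terms are analytic or single-valued there.

The point is a logarithmic branch point.


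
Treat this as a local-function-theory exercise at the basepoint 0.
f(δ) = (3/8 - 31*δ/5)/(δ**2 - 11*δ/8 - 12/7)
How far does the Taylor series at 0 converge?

The radius of convergence is -11/16 + (1/112)*sqrt(27433).

Denominator factor (δ**2 - 11*δ/8 - 12/7): discriminant 3919/448, real irrational roots 11/16 + (1/112)*sqrt(27433) and 11/16 - (1/112)*sqrt(27433); poles of order 1, moduli 11/16 + (1/112)*sqrt(27433) and -11/16 + (1/112)*sqrt(27433).
The radius of convergence is the smallest modulus among the singular points: -11/16 + (1/112)*sqrt(27433).


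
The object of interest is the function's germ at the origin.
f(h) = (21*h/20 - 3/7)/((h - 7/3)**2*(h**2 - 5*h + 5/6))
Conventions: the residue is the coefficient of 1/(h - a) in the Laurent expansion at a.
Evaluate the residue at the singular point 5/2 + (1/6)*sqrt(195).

The residue is 113049/1317260 + (13041/2446340)*sqrt(195).

The factor h**2 - 5*h + 5/6 splits as (h - a)(h - a') with a = 5/2 + (1/6)*sqrt(195), a' = 5/2 - (1/6)*sqrt(195). At the order-1 pole a set g(h) = (h - a)*f(h) = [(21*h/20 - 3/7)/(h - 7/3)**2] / (h - a').
Simple pole: residue = g(a) at a = 5/2 + (1/6)*sqrt(195), which is 113049/1317260 + (13041/2446340)*sqrt(195).


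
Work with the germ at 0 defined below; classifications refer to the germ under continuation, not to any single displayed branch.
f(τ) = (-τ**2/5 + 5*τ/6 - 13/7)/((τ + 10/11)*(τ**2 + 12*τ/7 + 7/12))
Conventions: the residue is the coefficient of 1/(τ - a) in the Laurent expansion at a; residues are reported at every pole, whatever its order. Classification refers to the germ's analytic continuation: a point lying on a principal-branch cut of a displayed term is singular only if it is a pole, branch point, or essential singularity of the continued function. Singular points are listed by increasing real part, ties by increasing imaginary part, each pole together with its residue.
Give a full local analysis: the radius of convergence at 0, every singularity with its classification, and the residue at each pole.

Denominator factor (τ + 10/11): pole of order 1 at -10/11, modulus 10/11.
Denominator factor (τ**2 + 12*τ/7 + 7/12): discriminant 89/147, real irrational roots -6/7 + (1/42)*sqrt(267) and -6/7 - (1/42)*sqrt(267); poles of order 1, moduli 6/7 - (1/42)*sqrt(267) and 6/7 + (1/42)*sqrt(267).
The radius of convergence is the smallest modulus among the singular points: 6/7 - (1/42)*sqrt(267).
The factor τ**2 + 12*τ/7 + 7/12 splits as (τ - a)(τ - a') with a = -6/7 - (1/42)*sqrt(267), a' = -6/7 + (1/42)*sqrt(267). At the order-1 pole a set g(τ) = (τ - a)*f(τ) = [(-τ**2/5 + 5*τ/6 - 13/7)/(τ + 10/11)] / (τ - a').
Simple pole: residue = g(a) at a = -6/7 - (1/42)*sqrt(267), which is -142791/15110 - (684761/4034370)*sqrt(267).
At the order-1 pole -10/11 set g(τ) = (τ - (-10/11))*f(τ) = (-τ**2/5 + 5*τ/6 - 13/7)/(τ**2 + 12*τ/7 + 7/12).
Simple pole: residue = g(a) at a = -10/11, which is 28256/1511.
The factor τ**2 + 12*τ/7 + 7/12 splits as (τ - a)(τ - a') with a = -6/7 + (1/42)*sqrt(267), a' = -6/7 - (1/42)*sqrt(267). At the order-1 pole a set g(τ) = (τ - a)*f(τ) = [(-τ**2/5 + 5*τ/6 - 13/7)/(τ + 10/11)] / (τ - a').
Simple pole: residue = g(a) at a = -6/7 + (1/42)*sqrt(267), which is -142791/15110 + (684761/4034370)*sqrt(267).
List the singular points by increasing real part (a conjugate pair: the negative imaginary part first).

Radius of convergence at 0: 6/7 - (1/42)*sqrt(267).
At -6/7 - (1/42)*sqrt(267): a pole of order 1; residue -142791/15110 - (684761/4034370)*sqrt(267).
At -10/11: a pole of order 1; residue 28256/1511.
At -6/7 + (1/42)*sqrt(267): a pole of order 1; residue -142791/15110 + (684761/4034370)*sqrt(267).


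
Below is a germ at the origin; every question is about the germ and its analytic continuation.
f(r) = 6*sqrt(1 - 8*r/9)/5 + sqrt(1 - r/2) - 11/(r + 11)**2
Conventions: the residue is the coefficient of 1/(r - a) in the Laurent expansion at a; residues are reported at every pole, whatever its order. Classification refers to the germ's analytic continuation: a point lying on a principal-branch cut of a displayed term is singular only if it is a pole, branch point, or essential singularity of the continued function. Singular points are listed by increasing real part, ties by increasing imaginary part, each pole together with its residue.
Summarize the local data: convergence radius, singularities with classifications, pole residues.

Denominator factor (r + 11)^2: pole of order 2 at -11, modulus 11.
Branch term (1)*sqrt(1 - r/(2)): its argument vanishes at r = 2, a square-root branch point, modulus 2.
Branch term (6/5)*sqrt(1 - r/(9/8)): its argument vanishes at r = 9/8, a square-root branch point, modulus 9/8.
The radius of convergence is the smallest modulus among the singular points: 9/8.
The branch terms are analytic at -11 and contribute nothing to the residue; only the rational part matters.
At the order-2 pole -11 set g(r) = (r - (-11))^2*(rational part) = -11.
Order-2 pole: residue = g'(a); g'(-11) = 0, so the residue is 0.
List the singular points by increasing real part (a conjugate pair: the negative imaginary part first).

Radius of convergence at 0: 9/8.
At -11: a pole of order 2; residue 0.
At 9/8: an algebraic (square-root) branch point.
At 2: an algebraic (square-root) branch point.


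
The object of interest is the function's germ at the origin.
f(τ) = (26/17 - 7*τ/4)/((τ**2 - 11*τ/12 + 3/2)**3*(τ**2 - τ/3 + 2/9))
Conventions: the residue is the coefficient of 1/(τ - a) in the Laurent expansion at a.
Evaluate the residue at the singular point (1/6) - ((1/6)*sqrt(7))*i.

The residue is (580287645/7196019556) + ((1046195919/2963066876)*sqrt(7))*i.

The factor τ**2 - τ/3 + 2/9 splits as (τ - a)(τ - a') with a = (1/6) - ((1/6)*sqrt(7))*i, a' = (1/6) + ((1/6)*sqrt(7))*i. At the order-1 pole a set g(τ) = (τ - a)*f(τ) = [(26/17 - 7*τ/4)/(τ**2 - 11*τ/12 + 3/2)**3] / (τ - a').
Simple pole: residue = g(a) at a = (1/6) - ((1/6)*sqrt(7))*i, which is (580287645/7196019556) + ((1046195919/2963066876)*sqrt(7))*i.


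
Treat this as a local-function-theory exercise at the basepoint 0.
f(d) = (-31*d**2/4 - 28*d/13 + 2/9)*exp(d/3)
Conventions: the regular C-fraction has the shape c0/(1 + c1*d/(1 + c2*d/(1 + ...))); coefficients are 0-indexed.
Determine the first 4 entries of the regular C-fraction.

Taylor coefficients (expand at 0): a_0 = 2/9, a_1 = -730/351, a_2 = -35615/4212, a_3 = -102413/37908.
c0 = a_0 = 2/9. Peel one level at a time: if S = 1 + c*d/S' with S'(0) = 1, then c is the d-coefficient of S and S' = c*d/(S - 1).
S_1 = c0/f = 1 + (365/39)*d + (1528795/12168)*d^2 + ...; c1 = 365/39.
S_2 = c1*d/(S_1 - 1) = 1 + (-305759/22776)*d + (701247743/46042560)*d^2 + ...; c2 = -305759/22776.
S_3 = c2*d/(S_2 - 1) = 1 + (9116220659/8035346520)*d + ...; c3 = 9116220659/8035346520.

The regular C-fraction coefficients are [2/9, 365/39, -305759/22776, 9116220659/8035346520].


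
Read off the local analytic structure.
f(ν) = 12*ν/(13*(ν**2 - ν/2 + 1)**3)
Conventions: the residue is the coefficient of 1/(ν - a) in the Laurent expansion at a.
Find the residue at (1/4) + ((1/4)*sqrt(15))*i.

The factor ν**2 - ν/2 + 1 splits as (ν - a)(ν - a') with a = (1/4) + ((1/4)*sqrt(15))*i, a' = (1/4) - ((1/4)*sqrt(15))*i. At the order-3 pole a set g(ν) = (ν - a)^3*f(ν) = [12*ν/13] / (ν - a')^3.
Order-3 pole: residue = g''(a)/2; g''((1/4) + ((1/4)*sqrt(15))*i) = -((128/4875)*sqrt(15))*i, so the residue is -((64/4875)*sqrt(15))*i.

The residue is -((64/4875)*sqrt(15))*i.
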